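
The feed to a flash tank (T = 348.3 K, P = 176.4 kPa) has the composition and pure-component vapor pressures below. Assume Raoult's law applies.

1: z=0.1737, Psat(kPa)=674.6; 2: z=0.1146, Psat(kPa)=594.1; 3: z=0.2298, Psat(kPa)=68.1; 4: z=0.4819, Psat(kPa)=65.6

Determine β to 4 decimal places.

β = 0.1924

Raoult's law: Kᵢ = Pᵢˢᵃᵗ/P = Pᵢˢᵃᵗ/176.4.
  K_1 = 674.6/176.4 = 3.824263, K_2 = 594.1/176.4 = 3.367914, K_3 = 68.1/176.4 = 0.386054, K_4 = 65.6/176.4 = 0.371882
Rachford–Rice: g(β) = Σ zᵢ(Kᵢ−1)/(1+β(Kᵢ−1)) = 0.
Check two-phase: ΣzᵢKᵢ = 1.3182 > 1 and Σzᵢ/Kᵢ = 1.9705 > 1, so g(0) = 0.3182 > 0 and g(1) = -0.9705 < 0.
Iterate (Newton) starting at β = 0.5:
  β = 0.5000: g = -0.31722, g' = -0.9573 → β = 0.1686
  β = 0.1686: g = 0.03033, g' = -1.3096 → β = 0.1918
  β = 0.1918: g = 0.00078, g' = -1.2439 → β = 0.1924
Converged at β = 0.1924.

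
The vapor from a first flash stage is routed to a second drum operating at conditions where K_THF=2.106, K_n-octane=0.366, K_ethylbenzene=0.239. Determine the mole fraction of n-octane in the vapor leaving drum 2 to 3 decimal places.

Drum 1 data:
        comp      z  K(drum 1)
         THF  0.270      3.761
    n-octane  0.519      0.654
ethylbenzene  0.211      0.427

y_n-octane (drum 2) = 0.175

Drum 1:
Material balance + equilibrium reduce to Σ zᵢ(Kᵢ−1)/(1+ψ₁(Kᵢ−1)) = 0.
Feasibility: ΣzᵢKᵢ = 1.445, Σzᵢ/Kᵢ = 1.360 — both > 1, two phases present.
Newton–Raphson from ψ₁ = 0.36:
  ψ₁ = 0.360: g = 0.0164, g' = -0.709 → ψ₁ = 0.383
  ψ₁ = 0.383: g = 0.0003, g' = -0.682 → ψ₁ = 0.384
Converged at ψ₁ = 0.384.
Drum-1 compositions:
  THF: x = 0.131, y = 0.493
  n-octane: x = 0.598, y = 0.391
  ethylbenzene: x = 0.270, y = 0.115
Drum-2 feed = drum-1 vapor: z₂ = (0.4931, 0.3914, 0.1155).
Drum 2:
Rachford–Rice: g(ψ₂) = Σ zᵢ(Kᵢ−1)/(1+ψ₂(Kᵢ−1)) = 0.
Check two-phase: ΣzᵢKᵢ = 1.209 > 1 and Σzᵢ/Kᵢ = 1.787 > 1, so g(0) = 0.209 > 0 and g(1) = -0.787 < 0.
Newton–Raphson from ψ₂ = 0.5:
  ψ₂ = 0.500: g = -0.1540, g' = -0.762 → ψ₂ = 0.298
  ψ₂ = 0.298: g = -0.0093, g' = -0.692 → ψ₂ = 0.284
Converged at ψ₂ = 0.284.
  THF: x = 0.375, y = 0.790
  n-octane: x = 0.477, y = 0.175
  ethylbenzene: x = 0.147, y = 0.035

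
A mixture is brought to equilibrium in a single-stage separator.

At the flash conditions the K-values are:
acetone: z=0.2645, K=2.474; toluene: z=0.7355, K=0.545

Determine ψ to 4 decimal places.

Let ψ = V/F and solve Σ zᵢ(Kᵢ−1)/(1+ψ(Kᵢ−1)) = 0.
Feasibility: ΣzᵢKᵢ = 1.0552, Σzᵢ/Kᵢ = 1.4565 — both > 1, two phases present.
Newton–Raphson from ψ = 0.5:
  ψ = 0.5000: g = -0.20876, g' = -0.4456 → ψ = 0.0315
  ψ = 0.0315: g = 0.03302, g' = -0.6815 → ψ = 0.0800
  ψ = 0.0800: g = 0.00145, g' = -0.6238 → ψ = 0.0823
Converged at ψ = 0.0823.

ψ = 0.0823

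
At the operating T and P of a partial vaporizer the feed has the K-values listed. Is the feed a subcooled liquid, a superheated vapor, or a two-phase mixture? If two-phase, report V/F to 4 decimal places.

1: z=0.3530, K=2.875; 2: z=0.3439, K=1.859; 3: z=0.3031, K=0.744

superheated vapor

ΣzᵢKᵢ = 1.8797; Σzᵢ/Kᵢ = 0.7152.
Since Σzᵢ/Kᵢ < 1 the mixture is above its dew point — single vapor phase.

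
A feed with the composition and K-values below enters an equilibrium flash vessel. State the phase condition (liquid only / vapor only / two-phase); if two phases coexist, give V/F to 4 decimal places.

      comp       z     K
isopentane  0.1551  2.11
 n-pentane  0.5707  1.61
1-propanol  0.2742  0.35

ΣzᵢKᵢ = 1.3421; Σzᵢ/Kᵢ = 1.2114.
Both exceed 1, so a two-phase solution exists.
Rachford–Rice: g(ψ) = Σ zᵢ(Kᵢ−1)/(1+ψ(Kᵢ−1)) = 0.
Iterate (Newton) starting at ψ = 0.5:
  ψ = 0.5000: g = 0.11343, g' = -0.4580 → ψ = 0.7477
  ψ = 0.7477: g = -0.01358, g' = -0.5957 → ψ = 0.7249
  ψ = 0.7249: g = -0.00024, g' = -0.5750 → ψ = 0.7245
Converged at ψ = 0.7245.

two-phase, V/F = 0.7245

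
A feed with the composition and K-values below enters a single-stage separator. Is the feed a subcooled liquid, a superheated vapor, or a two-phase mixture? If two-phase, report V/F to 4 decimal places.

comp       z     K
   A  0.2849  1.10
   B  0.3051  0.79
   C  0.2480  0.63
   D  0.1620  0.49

ΣzᵢKᵢ = 0.7900; Σzᵢ/Kᵢ = 1.3695.
Since ΣzᵢKᵢ < 1 the mixture is below its bubble point — single liquid phase.

subcooled liquid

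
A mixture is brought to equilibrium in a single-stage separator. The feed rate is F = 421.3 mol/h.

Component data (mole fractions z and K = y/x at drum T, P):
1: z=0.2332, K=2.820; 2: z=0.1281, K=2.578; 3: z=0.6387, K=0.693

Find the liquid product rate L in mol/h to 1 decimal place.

L = 81.1 mol/h

Material balance + equilibrium reduce to Σ zᵢ(Kᵢ−1)/(1+ψ(Kᵢ−1)) = 0.
g(0) = ΣzᵢKᵢ − 1 = 0.4305 and g(1) = 1 − Σzᵢ/Kᵢ = -0.0540, so a root lies in (0, 1).
Newton iteration, ψ⁰ = 0.5:
  ψ = 0.5000: g = 0.10357, g' = -0.3954 → ψ = 0.7619
  ψ = 0.7619: g = 0.01367, g' = -0.3039 → ψ = 0.8069
  ψ = 0.8069: g = 0.00021, g' = -0.2949 → ψ = 0.8076
Converged at ψ = 0.8076.
Then V = ψ·F = 0.8076·421.3 = 340.2 mol/h and L = F − V = 81.1 mol/h.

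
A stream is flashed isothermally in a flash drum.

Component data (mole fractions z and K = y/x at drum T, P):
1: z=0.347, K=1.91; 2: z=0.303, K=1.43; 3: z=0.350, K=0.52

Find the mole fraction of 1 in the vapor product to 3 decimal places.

Let ψ = V/F and solve Σ zᵢ(Kᵢ−1)/(1+ψ(Kᵢ−1)) = 0.
Check two-phase: ΣzᵢKᵢ = 1.278 > 1 and Σzᵢ/Kᵢ = 1.067 > 1, so g(0) = 0.278 > 0 and g(1) = -0.067 < 0.
Newton–Raphson from ψ = 0.5:
  ψ = 0.500: g = 0.1032, g' = -0.313 → ψ = 0.829
  ψ = 0.829: g = -0.0031, g' = -0.346 → ψ = 0.820
Converged at ψ = 0.820.
Compositions from xᵢ = zᵢ/(1+ψ(Kᵢ−1)), yᵢ = Kᵢxᵢ:
  1: x = 0.199, y = 0.379
  2: x = 0.224, y = 0.320
  3: x = 0.577, y = 0.300

y_1 = 0.379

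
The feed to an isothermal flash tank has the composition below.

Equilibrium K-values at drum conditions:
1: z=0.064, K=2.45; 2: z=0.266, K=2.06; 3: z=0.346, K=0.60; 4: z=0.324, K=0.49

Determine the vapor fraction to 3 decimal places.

Material balance + equilibrium reduce to Σ zᵢ(Kᵢ−1)/(1+ψ(Kᵢ−1)) = 0.
Feasibility: ΣzᵢKᵢ = 1.071, Σzᵢ/Kᵢ = 1.393 — both > 1, two phases present.
Newton iteration, ψ⁰ = 0.5:
  ψ = 0.500: g = -0.1567, g' = -0.411 → ψ = 0.119
  ψ = 0.119: g = 0.0083, g' = -0.490 → ψ = 0.136
Converged at ψ = 0.136.

ψ = 0.136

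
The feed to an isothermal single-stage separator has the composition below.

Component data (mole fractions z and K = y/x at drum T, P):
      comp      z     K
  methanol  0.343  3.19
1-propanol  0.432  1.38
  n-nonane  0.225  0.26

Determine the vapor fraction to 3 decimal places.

ψ = 0.791

Material balance + equilibrium reduce to Σ zᵢ(Kᵢ−1)/(1+ψ(Kᵢ−1)) = 0.
Feasibility: ΣzᵢKᵢ = 1.749, Σzᵢ/Kᵢ = 1.286 — both > 1, two phases present.
Newton iteration, ψ⁰ = 0.5:
  ψ = 0.500: g = 0.2322, g' = -0.729 → ψ = 0.818
  ψ = 0.818: g = -0.0280, g' = -1.039 → ψ = 0.792
  ψ = 0.792: g = -0.0009, g' = -0.975 → ψ = 0.791
Converged at ψ = 0.791.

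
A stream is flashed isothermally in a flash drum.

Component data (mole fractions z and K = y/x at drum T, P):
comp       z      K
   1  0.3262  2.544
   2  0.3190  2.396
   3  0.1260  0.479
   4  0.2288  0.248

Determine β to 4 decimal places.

β = 0.7006

Rachford–Rice: g(β) = Σ zᵢ(Kᵢ−1)/(1+β(Kᵢ−1)) = 0.
Feasibility: ΣzᵢKᵢ = 1.7113, Σzᵢ/Kᵢ = 1.4470 — both > 1, two phases present.
Newton–Raphson from β = 0.35:
  β = 0.3500: g = 0.31231, g' = -0.8978 → β = 0.6979
  β = 0.6979: g = 0.00277, g' = -0.9971 → β = 0.7007
Converged at β = 0.7006.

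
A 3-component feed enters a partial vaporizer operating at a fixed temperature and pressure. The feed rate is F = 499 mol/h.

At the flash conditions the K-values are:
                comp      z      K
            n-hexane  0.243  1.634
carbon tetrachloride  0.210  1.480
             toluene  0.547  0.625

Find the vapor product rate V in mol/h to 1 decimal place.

Newton–Raphson from ψ = 0.5:
  ψ = 0.500: g = -0.0542, g' = -0.204 → ψ = 0.235
  ψ = 0.235: g = -0.0002, g' = -0.206 → ψ = 0.234
Converged at ψ = 0.234.
Then V = ψ·F = 0.2336·499 = 116.6 mol/h and L = F − V = 382.4 mol/h.

V = 116.6 mol/h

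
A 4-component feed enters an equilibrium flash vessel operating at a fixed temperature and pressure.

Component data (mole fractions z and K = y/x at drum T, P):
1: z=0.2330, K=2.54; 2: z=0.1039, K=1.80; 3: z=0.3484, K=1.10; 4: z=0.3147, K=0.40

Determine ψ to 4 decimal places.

Newton iteration, ψ⁰ = 0.34:
  ψ = 0.3400: g = 0.09734, g' = -0.4612 → ψ = 0.5511
  ψ = 0.5511: g = 0.00272, g' = -0.4497 → ψ = 0.5571
Converged at ψ = 0.5571.

ψ = 0.5571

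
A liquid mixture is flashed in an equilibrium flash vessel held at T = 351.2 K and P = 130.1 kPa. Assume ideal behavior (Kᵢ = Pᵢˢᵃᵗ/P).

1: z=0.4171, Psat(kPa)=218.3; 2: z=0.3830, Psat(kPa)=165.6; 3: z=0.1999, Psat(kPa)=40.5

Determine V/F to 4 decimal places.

V/F = 0.7289

Raoult's law: Kᵢ = Pᵢˢᵃᵗ/P = Pᵢˢᵃᵗ/130.1.
  K_1 = 218.3/130.1 = 1.677940, K_2 = 165.6/130.1 = 1.272867, K_3 = 40.5/130.1 = 0.311299
Material balance + equilibrium reduce to Σ zᵢ(Kᵢ−1)/(1+V/F(Kᵢ−1)) = 0.
g(0) = ΣzᵢKᵢ − 1 = 0.2496 and g(1) = 1 − Σzᵢ/Kᵢ = -0.1916, so a root lies in (0, 1).
Newton iteration, V/F⁰ = 0.52:
  V/F = 0.5200: g = 0.08611, g' = -0.3568 → V/F = 0.7613
  V/F = 0.7613: g = -0.01639, g' = -0.5220 → V/F = 0.7299
  V/F = 0.7299: g = -0.00053, g' = -0.4890 → V/F = 0.7289
Converged at V/F = 0.7289.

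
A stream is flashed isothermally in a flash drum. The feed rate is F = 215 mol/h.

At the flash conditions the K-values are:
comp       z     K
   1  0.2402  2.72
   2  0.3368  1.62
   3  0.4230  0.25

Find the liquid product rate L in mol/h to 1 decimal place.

Material balance + equilibrium reduce to Σ zᵢ(Kᵢ−1)/(1+ψ(Kᵢ−1)) = 0.
g(0) = ΣzᵢKᵢ − 1 = 0.3047 and g(1) = 1 − Σzᵢ/Kᵢ = -0.9882, so a root lies in (0, 1).
Newton iteration, ψ⁰ = 0.6:
  ψ = 0.6000: g = -0.22130, g' = -1.0274 → ψ = 0.3846
  ψ = 0.3846: g = -0.02860, g' = -0.8118 → ψ = 0.3494
  ψ = 0.3494: g = -0.00020, g' = -0.8016 → ψ = 0.3491
Converged at ψ = 0.3491.
Then V = ψ·F = 0.3491·215 = 75.1 mol/h and L = F − V = 139.9 mol/h.

L = 139.9 mol/h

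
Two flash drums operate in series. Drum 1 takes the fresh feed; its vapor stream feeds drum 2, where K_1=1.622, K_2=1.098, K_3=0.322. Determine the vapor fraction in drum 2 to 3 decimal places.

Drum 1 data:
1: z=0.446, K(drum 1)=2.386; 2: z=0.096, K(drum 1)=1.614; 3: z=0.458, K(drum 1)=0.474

V/F (drum 2) = 0.355

Drum 1:
Material balance + equilibrium reduce to Σ zᵢ(Kᵢ−1)/(1+ψ₁(Kᵢ−1)) = 0.
Check two-phase: ΣzᵢKᵢ = 1.436 > 1 and Σzᵢ/Kᵢ = 1.213 > 1, so g(0) = 0.436 > 0 and g(1) = -0.213 < 0.
Newton iteration, ψ₁⁰ = 0.5:
  ψ₁ = 0.500: g = 0.0833, g' = -0.553 → ψ₁ = 0.651
  ψ₁ = 0.651: g = 0.0009, g' = -0.548 → ψ₁ = 0.652
Converged at ψ₁ = 0.652.
Drum-1 compositions:
  1: x = 0.234, y = 0.559
  2: x = 0.069, y = 0.111
  3: x = 0.697, y = 0.330
Drum-2 feed = drum-1 vapor: z₂ = (0.5589, 0.1106, 0.3305).
Drum 2:
Iterate (Newton) starting at ψ₂ = 0.54:
  ψ₂ = 0.540: g = -0.0830, g' = -0.500 → ψ₂ = 0.374
  ψ₂ = 0.374: g = -0.0078, g' = -0.416 → ψ₂ = 0.355
Converged at ψ₂ = 0.355.
  1: x = 0.458, y = 0.742
  2: x = 0.107, y = 0.117
  3: x = 0.435, y = 0.140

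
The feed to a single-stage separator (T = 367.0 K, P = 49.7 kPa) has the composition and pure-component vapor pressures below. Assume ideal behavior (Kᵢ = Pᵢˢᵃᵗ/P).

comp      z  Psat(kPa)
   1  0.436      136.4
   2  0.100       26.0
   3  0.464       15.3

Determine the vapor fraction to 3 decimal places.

Raoult's law: Kᵢ = Pᵢˢᵃᵗ/P = Pᵢˢᵃᵗ/49.7.
  K_1 = 136.4/49.7 = 2.74447, K_2 = 26.0/49.7 = 0.52314, K_3 = 15.3/49.7 = 0.30785
Let ψ = V/F and solve Σ zᵢ(Kᵢ−1)/(1+ψ(Kᵢ−1)) = 0.
g(0) = ΣzᵢKᵢ − 1 = 0.392 and g(1) = 1 − Σzᵢ/Kᵢ = -0.857, so a root lies in (0, 1).
Newton iteration, ψ⁰ = 0.5:
  ψ = 0.500: g = -0.1475, g' = -0.938 → ψ = 0.343
  ψ = 0.343: g = -0.0020, g' = -0.934 → ψ = 0.341
Converged at ψ = 0.341.

ψ = 0.341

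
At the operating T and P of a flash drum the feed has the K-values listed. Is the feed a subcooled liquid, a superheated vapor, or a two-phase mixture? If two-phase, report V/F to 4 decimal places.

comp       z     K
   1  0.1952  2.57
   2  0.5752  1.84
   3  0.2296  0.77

superheated vapor

ΣzᵢKᵢ = 1.7368; Σzᵢ/Kᵢ = 0.6867.
Since Σzᵢ/Kᵢ < 1 the mixture is above its dew point — single vapor phase.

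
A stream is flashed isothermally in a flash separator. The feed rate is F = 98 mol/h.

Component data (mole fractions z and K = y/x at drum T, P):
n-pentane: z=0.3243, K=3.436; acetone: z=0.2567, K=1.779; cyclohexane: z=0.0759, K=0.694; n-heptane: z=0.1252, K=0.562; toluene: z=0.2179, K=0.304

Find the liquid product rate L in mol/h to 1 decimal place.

Material balance + equilibrium reduce to Σ zᵢ(Kᵢ−1)/(1+β(Kᵢ−1)) = 0.
Check two-phase: ΣzᵢKᵢ = 1.7602 > 1 and Σzᵢ/Kᵢ = 1.2876 > 1, so g(0) = 0.7602 > 0 and g(1) = -0.2876 < 0.
Iterate (Newton) starting at β = 0.5:
  β = 0.5000: g = 0.16985, g' = -0.7695 → β = 0.7207
  β = 0.7207: g = 0.00050, g' = -0.8053 → β = 0.7214
Converged at β = 0.7214.
Then V = β·F = 0.7214·98 = 70.7 mol/h and L = F − V = 27.3 mol/h.

L = 27.3 mol/h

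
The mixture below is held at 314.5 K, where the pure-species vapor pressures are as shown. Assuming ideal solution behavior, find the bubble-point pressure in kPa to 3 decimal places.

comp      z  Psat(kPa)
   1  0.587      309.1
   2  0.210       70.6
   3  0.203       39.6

Pbub = 204.306 kPa

At the bubble point ψ → 0, so ΣzᵢKᵢ = 1 with Kᵢ = Pᵢˢᵃᵗ/P ⇒ P = ΣzᵢPᵢˢᵃᵗ.
P = 0.587·309.1 + 0.210·70.6 + 0.203·39.6 = 204.306 kPa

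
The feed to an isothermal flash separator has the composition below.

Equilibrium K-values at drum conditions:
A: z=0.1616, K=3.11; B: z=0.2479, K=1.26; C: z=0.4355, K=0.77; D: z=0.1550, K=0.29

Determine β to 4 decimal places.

β = 0.3496

Material balance + equilibrium reduce to Σ zᵢ(Kᵢ−1)/(1+β(Kᵢ−1)) = 0.
Feasibility: ΣzᵢKᵢ = 1.1952, Σzᵢ/Kᵢ = 1.3488 — both > 1, two phases present.
Newton iteration, β⁰ = 0.5:
  β = 0.5000: g = -0.06084, g' = -0.4007 → β = 0.3482
  β = 0.3482: g = 0.00060, g' = -0.4183 → β = 0.3496
Converged at β = 0.3496.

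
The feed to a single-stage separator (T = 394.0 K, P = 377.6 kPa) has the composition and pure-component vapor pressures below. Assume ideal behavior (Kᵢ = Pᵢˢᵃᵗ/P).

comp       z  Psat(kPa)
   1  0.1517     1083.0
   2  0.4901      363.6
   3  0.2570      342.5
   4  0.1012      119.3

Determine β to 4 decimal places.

β = 0.4911

Raoult's law: Kᵢ = Pᵢˢᵃᵗ/P = Pᵢˢᵃᵗ/377.6.
  K_1 = 1083.0/377.6 = 2.868114, K_2 = 363.6/377.6 = 0.962924, K_3 = 342.5/377.6 = 0.907044, K_4 = 119.3/377.6 = 0.315943
Rachford–Rice: g(β) = Σ zᵢ(Kᵢ−1)/(1+β(Kᵢ−1)) = 0.
Check two-phase: ΣzᵢKᵢ = 1.1721 > 1 and Σzᵢ/Kᵢ = 1.1655 > 1, so g(0) = 0.1721 > 0 and g(1) = -0.1655 < 0.
Iterate (Newton) starting at β = 0.38:
  β = 0.3800: g = 0.02900, g' = -0.2706 → β = 0.4872
  β = 0.4872: g = 0.00101, g' = -0.2548 → β = 0.4911
Converged at β = 0.4911.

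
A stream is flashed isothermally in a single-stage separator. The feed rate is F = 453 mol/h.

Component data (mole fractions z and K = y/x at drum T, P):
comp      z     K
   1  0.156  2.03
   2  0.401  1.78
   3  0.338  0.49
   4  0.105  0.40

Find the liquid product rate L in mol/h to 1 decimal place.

Newton iteration, ψ⁰ = 0.46:
  ψ = 0.460: g = 0.0270, g' = -0.431 → ψ = 0.523
  ψ = 0.523: g = -0.0002, g' = -0.437 → ψ = 0.522
Converged at ψ = 0.522.
Then V = ψ·F = 0.5223·453 = 236.6 mol/h and L = F − V = 216.4 mol/h.

L = 216.4 mol/h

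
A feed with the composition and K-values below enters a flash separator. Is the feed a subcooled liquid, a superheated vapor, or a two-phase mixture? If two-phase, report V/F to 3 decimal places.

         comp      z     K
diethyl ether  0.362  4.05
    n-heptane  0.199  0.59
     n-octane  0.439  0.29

two-phase, V/F = 0.370

ΣzᵢKᵢ = 1.711; Σzᵢ/Kᵢ = 1.940.
Both exceed 1, so a two-phase solution exists.
Let ψ = V/F and solve Σ zᵢ(Kᵢ−1)/(1+ψ(Kᵢ−1)) = 0.
Newton iteration, ψ⁰ = 0.5:
  ψ = 0.500: g = -0.1486, g' = -1.113 → ψ = 0.366
  ψ = 0.366: g = 0.0040, g' = -1.202 → ψ = 0.370
Converged at ψ = 0.370.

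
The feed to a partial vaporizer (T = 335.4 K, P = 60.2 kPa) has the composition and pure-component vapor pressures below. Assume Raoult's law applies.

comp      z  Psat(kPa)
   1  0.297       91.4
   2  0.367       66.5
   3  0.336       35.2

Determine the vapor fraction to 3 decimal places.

Raoult's law: Kᵢ = Pᵢˢᵃᵗ/P = Pᵢˢᵃᵗ/60.2.
  K_1 = 91.4/60.2 = 1.51827, K_2 = 66.5/60.2 = 1.10465, K_3 = 35.2/60.2 = 0.58472
Rachford–Rice: g(ψ) = Σ zᵢ(Kᵢ−1)/(1+ψ(Kᵢ−1)) = 0.
Feasibility: ΣzᵢKᵢ = 1.053, Σzᵢ/Kᵢ = 1.102 — both > 1, two phases present.
Iterate (Newton) starting at ψ = 0.5:
  ψ = 0.500: g = -0.0174, g' = -0.146 → ψ = 0.381
  ψ = 0.381: g = -0.0003, g' = -0.141 → ψ = 0.379
Converged at ψ = 0.379.

ψ = 0.379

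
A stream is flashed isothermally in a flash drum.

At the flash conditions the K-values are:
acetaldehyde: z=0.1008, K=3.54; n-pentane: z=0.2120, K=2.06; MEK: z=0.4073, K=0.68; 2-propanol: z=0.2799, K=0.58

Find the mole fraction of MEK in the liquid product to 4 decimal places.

Rachford–Rice: g(ψ) = Σ zᵢ(Kᵢ−1)/(1+ψ(Kᵢ−1)) = 0.
Check two-phase: ΣzᵢKᵢ = 1.2329 > 1 and Σzᵢ/Kᵢ = 1.2129 > 1, so g(0) = 0.2329 > 0 and g(1) = -0.2129 < 0.
Newton iteration, ψ⁰ = 0.5:
  ψ = 0.5000: g = -0.04430, g' = -0.3662 → ψ = 0.3790
  ψ = 0.3790: g = 0.00262, g' = -0.4139 → ψ = 0.3853
  ψ = 0.3853: g = 0.00001, g' = -0.4107 → ψ = 0.3854
Converged at ψ = 0.3854.
Compositions from xᵢ = zᵢ/(1+ψ(Kᵢ−1)), yᵢ = Kᵢxᵢ:
  acetaldehyde: x = 0.0509, y = 0.1803
  n-pentane: x = 0.1505, y = 0.3101
  MEK: x = 0.4646, y = 0.3159
  2-propanol: x = 0.3340, y = 0.1937

x_MEK = 0.4646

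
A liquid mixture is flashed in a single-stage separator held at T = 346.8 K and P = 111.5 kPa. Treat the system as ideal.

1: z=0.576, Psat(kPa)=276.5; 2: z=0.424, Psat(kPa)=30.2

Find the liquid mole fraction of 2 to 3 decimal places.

Raoult's law: Kᵢ = Pᵢˢᵃᵗ/P = Pᵢˢᵃᵗ/111.5.
  K_1 = 276.5/111.5 = 2.47982, K_2 = 30.2/111.5 = 0.27085
Rachford–Rice: g(V/F) = Σ zᵢ(Kᵢ−1)/(1+V/F(Kᵢ−1)) = 0.
g(0) = ΣzᵢKᵢ − 1 = 0.543 and g(1) = 1 − Σzᵢ/Kᵢ = -0.798, so a root lies in (0, 1).
Binary case is linear: z₁(K₁−1)(1+V/F(K₂−1)) + z₂(K₂−1)(1+V/F(K₁−1)) = 0
⇒ V/F = [z₁(K₁−1)+z₂(K₂−1)] / [−(K₁−1)(K₂−1)] = 0.5432/1.0790 = 0.503
Compositions from xᵢ = zᵢ/(1+V/F(Kᵢ−1)), yᵢ = Kᵢxᵢ:
  1: x = 0.330, y = 0.819
  2: x = 0.670, y = 0.181

x_2 = 0.670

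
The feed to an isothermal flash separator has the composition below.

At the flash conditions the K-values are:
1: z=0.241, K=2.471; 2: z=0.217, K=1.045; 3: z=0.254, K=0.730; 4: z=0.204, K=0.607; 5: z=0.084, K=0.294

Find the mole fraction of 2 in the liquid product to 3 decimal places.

Rachford–Rice: g(ψ) = Σ zᵢ(Kᵢ−1)/(1+ψ(Kᵢ−1)) = 0.
Feasibility: ΣzᵢKᵢ = 1.156, Σzᵢ/Kᵢ = 1.275 — both > 1, two phases present.
Iterate (Newton) starting at ψ = 0.5:
  ψ = 0.500: g = -0.0569, g' = -0.347 → ψ = 0.336
  ψ = 0.336: g = 0.0013, g' = -0.370 → ψ = 0.340
Converged at ψ = 0.340.
Compositions from xᵢ = zᵢ/(1+ψ(Kᵢ−1)), yᵢ = Kᵢxᵢ:
  1: x = 0.161, y = 0.397
  2: x = 0.214, y = 0.223
  3: x = 0.280, y = 0.204
  4: x = 0.235, y = 0.143
  5: x = 0.110, y = 0.032

x_2 = 0.214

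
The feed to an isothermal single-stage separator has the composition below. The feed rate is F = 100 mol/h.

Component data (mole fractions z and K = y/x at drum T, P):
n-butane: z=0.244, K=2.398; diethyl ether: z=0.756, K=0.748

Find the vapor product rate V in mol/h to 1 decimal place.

V = 42.7 mol/h

Material balance + equilibrium reduce to Σ zᵢ(Kᵢ−1)/(1+ψ(Kᵢ−1)) = 0.
Feasibility: ΣzᵢKᵢ = 1.151, Σzᵢ/Kᵢ = 1.112 — both > 1, two phases present.
Binary case is linear: z₁(K₁−1)(1+ψ(K₂−1)) + z₂(K₂−1)(1+ψ(K₁−1)) = 0
⇒ ψ = [z₁(K₁−1)+z₂(K₂−1)] / [−(K₁−1)(K₂−1)] = 0.1506/0.3523 = 0.427
Then V = ψ·F = 0.4275·100 = 42.7 mol/h and L = F − V = 57.3 mol/h.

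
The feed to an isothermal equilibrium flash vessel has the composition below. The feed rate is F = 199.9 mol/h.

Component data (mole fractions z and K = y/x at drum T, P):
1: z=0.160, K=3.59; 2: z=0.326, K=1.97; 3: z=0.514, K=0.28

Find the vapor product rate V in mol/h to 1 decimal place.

V = 61.2 mol/h

Newton–Raphson from β = 0.5:
  β = 0.500: g = -0.1847, g' = -0.993 → β = 0.314
  β = 0.314: g = -0.0073, g' = -0.952 → β = 0.306
Converged at β = 0.306.
Then V = β·F = 0.3064·199.9 = 61.2 mol/h and L = F − V = 138.7 mol/h.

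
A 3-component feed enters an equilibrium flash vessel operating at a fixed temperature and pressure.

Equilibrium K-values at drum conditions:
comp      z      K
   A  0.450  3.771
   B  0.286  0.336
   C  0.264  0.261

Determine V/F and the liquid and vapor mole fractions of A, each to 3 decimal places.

Rachford–Rice: g(V/F) = Σ zᵢ(Kᵢ−1)/(1+V/F(Kᵢ−1)) = 0.
Check two-phase: ΣzᵢKᵢ = 1.862 > 1 and Σzᵢ/Kᵢ = 1.982 > 1, so g(0) = 0.862 > 0 and g(1) = -0.982 < 0.
Newton–Raphson from V/F = 0.69:
  V/F = 0.690: g = -0.3203, g' = -1.437 → V/F = 0.467
  V/F = 0.467: g = -0.0297, g' = -1.258 → V/F = 0.443
  V/F = 0.443: g = 0.0001, g' = -1.268 → V/F = 0.444
Converged at V/F = 0.444.
Compositions from xᵢ = zᵢ/(1+V/F(Kᵢ−1)), yᵢ = Kᵢxᵢ:
  A: x = 0.202, y = 0.761
  B: x = 0.405, y = 0.136
  C: x = 0.393, y = 0.103

V/F = 0.444, x_A = 0.202, y_A = 0.761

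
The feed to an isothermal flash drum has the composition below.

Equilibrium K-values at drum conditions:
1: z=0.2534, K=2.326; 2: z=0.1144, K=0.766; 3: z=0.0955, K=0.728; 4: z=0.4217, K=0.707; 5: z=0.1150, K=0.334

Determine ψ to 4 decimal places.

Let ψ = V/F and solve Σ zᵢ(Kᵢ−1)/(1+ψ(Kᵢ−1)) = 0.
g(0) = ΣzᵢKᵢ − 1 = 0.0831 and g(1) = 1 − Σzᵢ/Kᵢ = -0.3302, so a root lies in (0, 1).
Newton–Raphson from ψ = 0.5:
  ψ = 0.5000: g = -0.11793, g' = -0.3430 → ψ = 0.1561
  ψ = 0.1561: g = 0.00850, g' = -0.4236 → ψ = 0.1762
  ψ = 0.1762: g = 0.00011, g' = -0.4131 → ψ = 0.1765
Converged at ψ = 0.1765.

ψ = 0.1765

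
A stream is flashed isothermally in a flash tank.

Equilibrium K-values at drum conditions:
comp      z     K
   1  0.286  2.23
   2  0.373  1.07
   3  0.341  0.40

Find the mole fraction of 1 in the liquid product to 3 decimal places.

x_1 = 0.195

Rachford–Rice: g(β) = Σ zᵢ(Kᵢ−1)/(1+β(Kᵢ−1)) = 0.
Feasibility: ΣzᵢKᵢ = 1.173, Σzᵢ/Kᵢ = 1.329 — both > 1, two phases present.
Newton–Raphson from β = 0.35:
  β = 0.350: g = 0.0124, g' = -0.410 → β = 0.380
Converged at β = 0.380.
Compositions from xᵢ = zᵢ/(1+β(Kᵢ−1)), yᵢ = Kᵢxᵢ:
  1: x = 0.195, y = 0.435
  2: x = 0.363, y = 0.389
  3: x = 0.442, y = 0.177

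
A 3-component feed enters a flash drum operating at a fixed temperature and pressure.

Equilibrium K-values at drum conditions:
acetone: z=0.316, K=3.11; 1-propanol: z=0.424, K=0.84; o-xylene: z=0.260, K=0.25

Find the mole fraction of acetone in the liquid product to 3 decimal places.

Material balance + equilibrium reduce to Σ zᵢ(Kᵢ−1)/(1+V/F(Kᵢ−1)) = 0.
Check two-phase: ΣzᵢKᵢ = 1.404 > 1 and Σzᵢ/Kᵢ = 1.646 > 1, so g(0) = 0.404 > 0 and g(1) = -0.646 < 0.
Iterate (Newton) starting at V/F = 0.5:
  V/F = 0.500: g = -0.0613, g' = -0.720 → V/F = 0.415
Converged at V/F = 0.415.
Compositions from xᵢ = zᵢ/(1+V/F(Kᵢ−1)), yᵢ = Kᵢxᵢ:
  acetone: x = 0.169, y = 0.524
  1-propanol: x = 0.454, y = 0.381
  o-xylene: x = 0.377, y = 0.094

x_acetone = 0.169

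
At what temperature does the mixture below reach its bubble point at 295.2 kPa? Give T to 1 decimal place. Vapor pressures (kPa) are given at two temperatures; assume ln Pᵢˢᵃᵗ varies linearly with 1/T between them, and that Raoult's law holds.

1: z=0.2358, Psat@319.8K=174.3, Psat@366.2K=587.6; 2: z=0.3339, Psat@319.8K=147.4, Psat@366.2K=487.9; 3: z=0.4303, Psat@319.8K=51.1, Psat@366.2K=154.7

T = 356.6 K

Bubble-point temperature: ΣzᵢPᵢˢᵃᵗ(T) = P. Interpolate ln Pᵢˢᵃᵗ = aᵢ + bᵢ/T.
  T = 319.8 K: ΣzᵢPᵢˢᵃᵗ = 112.31 kPa
  T = 366.2 K: ΣzᵢPᵢˢᵃᵗ = 368.03 kPa
  T = 343.0 K: ΣzᵢPᵢˢᵃᵗ = 211.59 kPa
  T = 354.6 K: ΣzᵢPᵢˢᵃᵗ = 281.58 kPa
  T = 360.4 K: ΣzᵢPᵢˢᵃᵗ = 322.61 kPa
  T = 357.5 K: ΣzᵢPᵢˢᵃᵗ = 301.56 kPa
Interpolating between 354.6 K and 357.5 K gives T ≈ 356.6 K.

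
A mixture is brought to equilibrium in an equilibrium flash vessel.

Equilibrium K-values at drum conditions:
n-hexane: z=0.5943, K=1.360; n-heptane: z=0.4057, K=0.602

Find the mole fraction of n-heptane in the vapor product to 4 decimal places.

Let ψ = V/F and solve Σ zᵢ(Kᵢ−1)/(1+ψ(Kᵢ−1)) = 0.
g(0) = ΣzᵢKᵢ − 1 = 0.0525 and g(1) = 1 − Σzᵢ/Kᵢ = -0.1109, so a root lies in (0, 1).
Newton–Raphson from ψ = 0.5:
  ψ = 0.5000: g = -0.02027, g' = -0.1555 → ψ = 0.3696
  ψ = 0.3696: g = -0.00050, g' = -0.1483 → ψ = 0.3663
Converged at ψ = 0.3663.
Compositions from xᵢ = zᵢ/(1+ψ(Kᵢ−1)), yᵢ = Kᵢxᵢ:
  n-hexane: x = 0.5251, y = 0.7141
  n-heptane: x = 0.4749, y = 0.2859

y_n-heptane = 0.2859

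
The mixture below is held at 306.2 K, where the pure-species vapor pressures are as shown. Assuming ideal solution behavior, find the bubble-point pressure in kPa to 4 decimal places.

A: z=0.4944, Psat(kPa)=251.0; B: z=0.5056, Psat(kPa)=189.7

At the bubble point ψ → 0, so ΣzᵢKᵢ = 1 with Kᵢ = Pᵢˢᵃᵗ/P ⇒ P = ΣzᵢPᵢˢᵃᵗ.
P = 0.4944·251.0 + 0.5056·189.7 = 220.0067 kPa

Pbub = 220.0067 kPa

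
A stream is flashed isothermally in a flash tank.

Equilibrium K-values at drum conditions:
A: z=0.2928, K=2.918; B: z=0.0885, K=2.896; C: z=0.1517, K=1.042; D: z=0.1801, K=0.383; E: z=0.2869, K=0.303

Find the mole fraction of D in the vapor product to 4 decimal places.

Iterate (Newton) starting at ψ = 0.41:
  ψ = 0.4100: g = -0.01369, g' = -0.8346 → ψ = 0.3936
Converged at ψ = 0.3936.
Compositions from xᵢ = zᵢ/(1+ψ(Kᵢ−1)), yᵢ = Kᵢxᵢ:
  A: x = 0.1668, y = 0.4868
  B: x = 0.0507, y = 0.1468
  C: x = 0.1492, y = 0.1555
  D: x = 0.2379, y = 0.0911
  E: x = 0.3954, y = 0.1198

y_D = 0.0911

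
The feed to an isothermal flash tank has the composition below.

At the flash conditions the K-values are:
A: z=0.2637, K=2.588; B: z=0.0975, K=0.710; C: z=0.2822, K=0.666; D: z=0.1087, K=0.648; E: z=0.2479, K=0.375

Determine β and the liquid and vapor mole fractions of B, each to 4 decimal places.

β = 0.1468, x_B = 0.1018, y_B = 0.0723

Let β = V/F and solve Σ zᵢ(Kᵢ−1)/(1+β(Kᵢ−1)) = 0.
g(0) = ΣzᵢKᵢ − 1 = 0.1030 and g(1) = 1 − Σzᵢ/Kᵢ = -0.4918, so a root lies in (0, 1).
Newton iteration, β⁰ = 0.5:
  β = 0.5000: g = -0.18460, g' = -0.4879 → β = 0.1217
  β = 0.1217: g = 0.01574, g' = -0.6382 → β = 0.1463
  β = 0.1463: g = 0.00031, g' = -0.6139 → β = 0.1468
Converged at β = 0.1468.
Compositions from xᵢ = zᵢ/(1+β(Kᵢ−1)), yᵢ = Kᵢxᵢ:
  A: x = 0.2138, y = 0.5534
  B: x = 0.1018, y = 0.0723
  C: x = 0.2968, y = 0.1976
  D: x = 0.1146, y = 0.0743
  E: x = 0.2729, y = 0.1024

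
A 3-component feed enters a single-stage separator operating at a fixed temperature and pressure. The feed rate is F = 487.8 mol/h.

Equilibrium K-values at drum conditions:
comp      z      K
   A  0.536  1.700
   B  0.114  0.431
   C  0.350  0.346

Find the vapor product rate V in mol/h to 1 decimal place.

Newton iteration, ψ⁰ = 0.45:
  ψ = 0.450: g = -0.1262, g' = -0.519 → ψ = 0.207
  ψ = 0.207: g = -0.0105, g' = -0.448 → ψ = 0.183
Converged at ψ = 0.183.
Then V = ψ·F = 0.1834·487.8 = 89.5 mol/h and L = F − V = 398.3 mol/h.

V = 89.5 mol/h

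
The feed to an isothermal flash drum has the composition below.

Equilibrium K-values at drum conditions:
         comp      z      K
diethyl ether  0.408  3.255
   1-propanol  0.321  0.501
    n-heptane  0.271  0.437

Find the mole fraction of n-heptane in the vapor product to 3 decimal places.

y_n-heptane = 0.166

Material balance + equilibrium reduce to Σ zᵢ(Kᵢ−1)/(1+ψ(Kᵢ−1)) = 0.
Feasibility: ΣzᵢKᵢ = 1.607, Σzᵢ/Kᵢ = 1.386 — both > 1, two phases present.
Iterate (Newton) starting at ψ = 0.5:
  ψ = 0.500: g = 0.0067, g' = -0.767 → ψ = 0.509
Converged at ψ = 0.509.
Compositions from xᵢ = zᵢ/(1+ψ(Kᵢ−1)), yᵢ = Kᵢxᵢ:
  diethyl ether: x = 0.190, y = 0.619
  1-propanol: x = 0.430, y = 0.216
  n-heptane: x = 0.380, y = 0.166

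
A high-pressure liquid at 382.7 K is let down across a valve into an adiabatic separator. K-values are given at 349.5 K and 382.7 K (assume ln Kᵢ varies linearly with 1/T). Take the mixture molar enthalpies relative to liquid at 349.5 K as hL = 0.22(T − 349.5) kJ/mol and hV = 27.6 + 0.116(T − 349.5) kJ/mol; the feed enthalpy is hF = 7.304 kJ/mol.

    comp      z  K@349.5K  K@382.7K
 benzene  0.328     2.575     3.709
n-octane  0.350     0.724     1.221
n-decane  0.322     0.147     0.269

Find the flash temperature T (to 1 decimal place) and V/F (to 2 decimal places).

T = 354.8 K, V/F = 0.23

Adiabatic flash: solve Rachford–Rice at each trial T, then check hF = ψ·hV(T) + (1−ψ)·hL(T).
  T = 349.5 K: K = (2.575, 0.724, 0.147), RR gives ψ = 0.152, H_out = 4.208 kJ/mol
  T = 382.7 K: K = (3.709, 1.221, 0.269), RR gives ψ = 0.586, H_out = 21.457 kJ/mol
  T = 366.1 K: K = (3.116, 0.951, 0.202), RR gives ψ = 0.378, H_out = 13.435 kJ/mol
  T = 357.8 K: K = (2.839, 0.833, 0.173), RR gives ψ = 0.269, H_out = 9.006 kJ/mol
  T = 353.6 K: K = (2.704, 0.776, 0.159), RR gives ψ = 0.211, H_out = 6.631 kJ/mol
  T = 355.7 K: K = (2.771, 0.804, 0.166), RR gives ψ = 0.240, H_out = 7.831 kJ/mol
Linear interpolation between T = 353.6 (H_out = 6.631) and T = 355.7 (H_out = 7.831) on hF = 7.304 gives T ≈ 354.8 K, at which ψ = 0.23.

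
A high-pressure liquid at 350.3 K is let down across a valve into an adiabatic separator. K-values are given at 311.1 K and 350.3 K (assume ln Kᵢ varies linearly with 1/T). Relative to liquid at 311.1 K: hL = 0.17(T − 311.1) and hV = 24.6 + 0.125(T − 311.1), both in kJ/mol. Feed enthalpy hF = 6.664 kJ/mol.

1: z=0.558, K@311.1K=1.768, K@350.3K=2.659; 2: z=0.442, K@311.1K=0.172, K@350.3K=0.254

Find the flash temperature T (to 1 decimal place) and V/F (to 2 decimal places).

Adiabatic flash: solve Rachford–Rice at each trial T, then check hF = ψ·hV(T) + (1−ψ)·hL(T).
  T = 311.1 K: K = (1.768, 0.172), RR gives ψ = 0.098, H_out = 2.420 kJ/mol
  T = 350.3 K: K = (2.659, 0.254), RR gives ψ = 0.482, H_out = 17.661 kJ/mol
  T = 330.7 K: K = (2.195, 0.211), RR gives ψ = 0.338, H_out = 11.340 kJ/mol
  T = 320.9 K: K = (1.976, 0.191), RR gives ψ = 0.237, H_out = 7.398 kJ/mol
  T = 316.0 K: K = (1.871, 0.182), RR gives ψ = 0.174, H_out = 5.081 kJ/mol
  T = 318.4 K: K = (1.922, 0.186), RR gives ψ = 0.206, H_out = 6.252 kJ/mol
  T = 319.6 K: K = (1.948, 0.189), RR gives ψ = 0.222, H_out = 6.811 kJ/mol
Linear interpolation between T = 318.4 (H_out = 6.252) and T = 319.6 (H_out = 6.811) on hF = 6.664 gives T ≈ 319.3 K, at which ψ = 0.22.

T = 319.3 K, V/F = 0.22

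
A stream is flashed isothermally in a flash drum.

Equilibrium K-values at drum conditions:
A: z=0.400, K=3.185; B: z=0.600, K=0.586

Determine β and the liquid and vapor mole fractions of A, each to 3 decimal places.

β = 0.692, x_A = 0.159, y_A = 0.507

Binary case is linear: z₁(K₁−1)(1+β(K₂−1)) + z₂(K₂−1)(1+β(K₁−1)) = 0
⇒ β = [z₁(K₁−1)+z₂(K₂−1)] / [−(K₁−1)(K₂−1)] = 0.6256/0.9046 = 0.692
Compositions from xᵢ = zᵢ/(1+β(Kᵢ−1)), yᵢ = Kᵢxᵢ:
  A: x = 0.159, y = 0.507
  B: x = 0.841, y = 0.493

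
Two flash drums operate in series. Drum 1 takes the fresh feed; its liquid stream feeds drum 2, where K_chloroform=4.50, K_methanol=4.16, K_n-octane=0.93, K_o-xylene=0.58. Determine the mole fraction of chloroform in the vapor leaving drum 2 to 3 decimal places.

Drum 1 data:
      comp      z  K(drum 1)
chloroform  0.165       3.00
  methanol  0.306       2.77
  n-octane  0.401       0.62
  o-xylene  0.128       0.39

y_chloroform (drum 2) = 0.082

Drum 1:
Let ψ₁ = V/F and solve Σ zᵢ(Kᵢ−1)/(1+ψ₁(Kᵢ−1)) = 0.
Check two-phase: ΣzᵢKᵢ = 1.641 > 1 and Σzᵢ/Kᵢ = 1.140 > 1, so g(0) = 0.641 > 0 and g(1) = -0.140 < 0.
Iterate (Newton) starting at ψ₁ = 0.7:
  ψ₁ = 0.700: g = 0.0355, g' = -0.558 → ψ₁ = 0.764
Converged at ψ₁ = 0.764.
Drum-1 compositions:
  chloroform: x = 0.065, y = 0.196
  methanol: x = 0.130, y = 0.360
  n-octane: x = 0.565, y = 0.350
  o-xylene: x = 0.240, y = 0.093
Drum-2 feed = drum-1 liquid: z₂ = (0.0653, 0.1301, 0.5650, 0.2396).
Drum 2:
Material balance + equilibrium reduce to Σ zᵢ(Kᵢ−1)/(1+ψ₂(Kᵢ−1)) = 0.
Check two-phase: ΣzᵢKᵢ = 1.499 > 1 and Σzᵢ/Kᵢ = 1.066 > 1, so g(0) = 0.499 > 0 and g(1) = -0.066 < 0.
Iterate (Newton) starting at ψ₂ = 0.5:
  ψ₂ = 0.500: g = 0.0741, g' = -0.372 → ψ₂ = 0.699
  ψ₂ = 0.699: g = 0.0103, g' = -0.281 → ψ₂ = 0.736
  ψ₂ = 0.736: g = 0.0002, g' = -0.272 → ψ₂ = 0.737
Converged at ψ₂ = 0.737.
  chloroform: x = 0.018, y = 0.082
  methanol: x = 0.039, y = 0.163
  n-octane: x = 0.596, y = 0.554
  o-xylene: x = 0.347, y = 0.201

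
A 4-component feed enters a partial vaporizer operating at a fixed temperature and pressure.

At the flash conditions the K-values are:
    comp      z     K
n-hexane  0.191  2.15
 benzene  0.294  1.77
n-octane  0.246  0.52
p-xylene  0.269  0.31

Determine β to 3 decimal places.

Newton–Raphson from β = 0.64:
  β = 0.640: g = -0.2247, g' = -0.691 → β = 0.315
  β = 0.315: g = -0.0327, g' = -0.537 → β = 0.254
Converged at β = 0.254.

β = 0.254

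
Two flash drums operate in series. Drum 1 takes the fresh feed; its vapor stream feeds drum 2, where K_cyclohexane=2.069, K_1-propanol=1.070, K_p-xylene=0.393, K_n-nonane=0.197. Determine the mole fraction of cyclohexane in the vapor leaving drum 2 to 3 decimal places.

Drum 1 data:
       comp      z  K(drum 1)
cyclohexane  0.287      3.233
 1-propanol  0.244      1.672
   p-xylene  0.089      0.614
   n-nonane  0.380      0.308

Drum 1:
Let ψ₁ = V/F and solve Σ zᵢ(Kᵢ−1)/(1+ψ₁(Kᵢ−1)) = 0.
Feasibility: ΣzᵢKᵢ = 1.508, Σzᵢ/Kᵢ = 1.613 — both > 1, two phases present.
Iterate (Newton) starting at ψ₁ = 0.5:
  ψ₁ = 0.500: g = -0.0191, g' = -0.827 → ψ₁ = 0.477
Converged at ψ₁ = 0.477.
Drum-1 compositions:
  cyclohexane: x = 0.139, y = 0.449
  1-propanol: x = 0.185, y = 0.309
  p-xylene: x = 0.109, y = 0.067
  n-nonane: x = 0.567, y = 0.175
Drum-2 feed = drum-1 vapor: z₂ = (0.4494, 0.3090, 0.0670, 0.1747).
Drum 2:
Material balance + equilibrium reduce to Σ zᵢ(Kᵢ−1)/(1+ψ₂(Kᵢ−1)) = 0.
Feasibility: ΣzᵢKᵢ = 1.321, Σzᵢ/Kᵢ = 1.563 — both > 1, two phases present.
Newton–Raphson from ψ₂ = 0.5:
  ψ₂ = 0.500: g = 0.0412, g' = -0.585 → ψ₂ = 0.570
  ψ₂ = 0.570: g = -0.0018, g' = -0.641 → ψ₂ = 0.568
Converged at ψ₂ = 0.568.
  cyclohexane: x = 0.280, y = 0.579
  1-propanol: x = 0.297, y = 0.318
  p-xylene: x = 0.102, y = 0.040
  n-nonane: x = 0.321, y = 0.063

y_cyclohexane (drum 2) = 0.579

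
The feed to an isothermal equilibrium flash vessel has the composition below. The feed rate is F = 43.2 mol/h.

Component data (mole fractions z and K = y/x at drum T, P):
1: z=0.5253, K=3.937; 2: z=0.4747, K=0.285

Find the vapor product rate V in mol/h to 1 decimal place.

V = 24.8 mol/h

Iterate (Newton) starting at ψ = 0.61:
  ψ = 0.6100: g = -0.04929, g' = -1.3448 → ψ = 0.5734
  ψ = 0.5734: g = -0.00039, g' = -1.3261 → ψ = 0.5731
Converged at ψ = 0.5731.
Then V = ψ·F = 0.5731·43.2 = 24.8 mol/h and L = F − V = 18.4 mol/h.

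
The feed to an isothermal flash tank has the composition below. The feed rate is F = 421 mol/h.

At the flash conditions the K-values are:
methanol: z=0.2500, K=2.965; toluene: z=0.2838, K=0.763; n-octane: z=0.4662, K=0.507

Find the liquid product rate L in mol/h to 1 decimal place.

L = 318.7 mol/h

Material balance + equilibrium reduce to Σ zᵢ(Kᵢ−1)/(1+V/F(Kᵢ−1)) = 0.
Check two-phase: ΣzᵢKᵢ = 1.1942 > 1 and Σzᵢ/Kᵢ = 1.3758 > 1, so g(0) = 0.1942 > 0 and g(1) = -0.3758 < 0.
Newton iteration, V/F⁰ = 0.52:
  V/F = 0.5200: g = -0.14281, g' = -0.4618 → V/F = 0.2107
  V/F = 0.2107: g = 0.02011, g' = -0.6415 → V/F = 0.2421
  V/F = 0.2421: g = 0.00055, g' = -0.6073 → V/F = 0.2430
Converged at V/F = 0.2430.
Then V = V/F·F = 0.2430·421 = 102.3 mol/h and L = F − V = 318.7 mol/h.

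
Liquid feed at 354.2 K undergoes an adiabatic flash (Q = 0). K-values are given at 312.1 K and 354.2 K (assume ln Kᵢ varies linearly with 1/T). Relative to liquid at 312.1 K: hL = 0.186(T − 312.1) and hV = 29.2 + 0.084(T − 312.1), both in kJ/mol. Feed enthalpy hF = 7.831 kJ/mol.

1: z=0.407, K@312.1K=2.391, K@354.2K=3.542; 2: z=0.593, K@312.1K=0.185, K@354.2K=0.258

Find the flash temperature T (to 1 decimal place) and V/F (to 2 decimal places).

Adiabatic flash: solve Rachford–Rice at each trial T, then check hF = ψ·hV(T) + (1−ψ)·hL(T).
  T = 312.1 K: K = (2.391, 0.185), RR gives ψ = 0.073, H_out = 2.134 kJ/mol
  T = 354.2 K: K = (3.542, 0.258), RR gives ψ = 0.315, H_out = 15.682 kJ/mol
  T = 333.1 K: K = (2.945, 0.221), RR gives ψ = 0.217, H_out = 9.788 kJ/mol
  T = 322.6 K: K = (2.663, 0.203), RR gives ψ = 0.154, H_out = 6.279 kJ/mol
  T = 327.9 K: K = (2.804, 0.212), RR gives ψ = 0.188, H_out = 8.114 kJ/mol
  T = 325.2 K: K = (2.732, 0.207), RR gives ψ = 0.171, H_out = 7.197 kJ/mol
  T = 326.5 K: K = (2.766, 0.209), RR gives ψ = 0.179, H_out = 7.643 kJ/mol
Linear interpolation between T = 326.5 (H_out = 7.643) and T = 327.9 (H_out = 8.114) on hF = 7.831 gives T ≈ 327.1 K, at which ψ = 0.18.

T = 327.1 K, V/F = 0.18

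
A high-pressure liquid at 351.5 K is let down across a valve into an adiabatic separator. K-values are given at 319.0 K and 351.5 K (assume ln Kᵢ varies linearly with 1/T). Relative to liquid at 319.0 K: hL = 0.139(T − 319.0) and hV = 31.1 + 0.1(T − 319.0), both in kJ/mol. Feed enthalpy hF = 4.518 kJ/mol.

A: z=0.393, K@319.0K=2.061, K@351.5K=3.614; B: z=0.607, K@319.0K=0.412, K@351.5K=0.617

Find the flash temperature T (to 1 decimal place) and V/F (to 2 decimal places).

T = 320.6 K, V/F = 0.14

Adiabatic flash: solve Rachford–Rice at each trial T, then check hF = ψ·hV(T) + (1−ψ)·hL(T).
  T = 319.0 K: K = (2.061, 0.412), RR gives ψ = 0.096, H_out = 2.994 kJ/mol
  T = 351.5 K: K = (3.614, 0.617), RR gives ψ = 0.794, H_out = 28.201 kJ/mol
  T = 335.2 K: K = (2.764, 0.509), RR gives ψ = 0.456, H_out = 16.147 kJ/mol
  T = 327.1 K: K = (2.396, 0.459), RR gives ψ = 0.292, H_out = 10.101 kJ/mol
  T = 323.1 K: K = (2.226, 0.435), RR gives ψ = 0.201, H_out = 6.792 kJ/mol
  T = 321.1 K: K = (2.145, 0.424), RR gives ψ = 0.152, H_out = 5.003 kJ/mol
Linear interpolation between T = 319.0 (H_out = 2.994) and T = 321.1 (H_out = 5.003) on hF = 4.518 gives T ≈ 320.6 K, at which ψ = 0.14.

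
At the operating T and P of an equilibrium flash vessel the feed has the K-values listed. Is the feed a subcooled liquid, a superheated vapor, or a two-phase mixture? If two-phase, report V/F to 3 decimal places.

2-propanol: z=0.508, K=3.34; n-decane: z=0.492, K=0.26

two-phase, V/F = 0.476

ΣzᵢKᵢ = 1.825; Σzᵢ/Kᵢ = 2.044.
Both exceed 1, so a two-phase solution exists.
Newton iteration, ψ⁰ = 0.5:
  ψ = 0.500: g = -0.0301, g' = -1.270 → ψ = 0.476
Converged at ψ = 0.476.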